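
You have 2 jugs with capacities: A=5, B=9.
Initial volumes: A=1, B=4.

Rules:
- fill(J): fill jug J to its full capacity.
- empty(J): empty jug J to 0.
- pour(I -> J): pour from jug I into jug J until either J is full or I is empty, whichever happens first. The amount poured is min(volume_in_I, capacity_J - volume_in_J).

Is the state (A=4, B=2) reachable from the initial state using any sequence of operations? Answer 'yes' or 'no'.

Answer: no

Derivation:
BFS explored all 29 reachable states.
Reachable set includes: (0,0), (0,1), (0,2), (0,3), (0,4), (0,5), (0,6), (0,7), (0,8), (0,9), (1,0), (1,4) ...
Target (A=4, B=2) not in reachable set → no.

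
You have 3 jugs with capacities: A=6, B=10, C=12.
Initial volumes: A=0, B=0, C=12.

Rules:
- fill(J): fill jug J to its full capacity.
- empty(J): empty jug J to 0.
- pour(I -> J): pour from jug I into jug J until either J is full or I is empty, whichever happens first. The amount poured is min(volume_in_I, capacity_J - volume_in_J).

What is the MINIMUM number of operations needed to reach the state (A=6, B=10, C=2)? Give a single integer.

BFS from (A=0, B=0, C=12). One shortest path:
  1. fill(A) -> (A=6 B=0 C=12)
  2. pour(C -> B) -> (A=6 B=10 C=2)
Reached target in 2 moves.

Answer: 2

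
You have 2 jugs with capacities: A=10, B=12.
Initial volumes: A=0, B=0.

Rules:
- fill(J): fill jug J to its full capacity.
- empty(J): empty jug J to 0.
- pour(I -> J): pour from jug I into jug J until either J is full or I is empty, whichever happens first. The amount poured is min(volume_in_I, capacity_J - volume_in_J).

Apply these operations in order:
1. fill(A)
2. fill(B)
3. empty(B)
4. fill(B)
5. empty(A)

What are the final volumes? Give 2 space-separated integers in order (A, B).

Answer: 0 12

Derivation:
Step 1: fill(A) -> (A=10 B=0)
Step 2: fill(B) -> (A=10 B=12)
Step 3: empty(B) -> (A=10 B=0)
Step 4: fill(B) -> (A=10 B=12)
Step 5: empty(A) -> (A=0 B=12)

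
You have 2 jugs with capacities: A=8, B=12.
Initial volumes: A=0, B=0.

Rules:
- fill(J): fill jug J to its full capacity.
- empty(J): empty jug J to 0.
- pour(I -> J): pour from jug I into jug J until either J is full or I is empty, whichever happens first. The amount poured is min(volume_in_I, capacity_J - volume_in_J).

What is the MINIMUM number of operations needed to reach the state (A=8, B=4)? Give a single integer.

Answer: 2

Derivation:
BFS from (A=0, B=0). One shortest path:
  1. fill(B) -> (A=0 B=12)
  2. pour(B -> A) -> (A=8 B=4)
Reached target in 2 moves.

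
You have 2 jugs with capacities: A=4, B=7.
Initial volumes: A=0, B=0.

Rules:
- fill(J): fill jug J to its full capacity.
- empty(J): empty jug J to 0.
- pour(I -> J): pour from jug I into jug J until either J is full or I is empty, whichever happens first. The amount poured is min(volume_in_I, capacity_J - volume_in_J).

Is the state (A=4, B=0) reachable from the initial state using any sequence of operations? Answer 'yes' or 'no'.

BFS from (A=0, B=0):
  1. fill(A) -> (A=4 B=0)
Target reached → yes.

Answer: yes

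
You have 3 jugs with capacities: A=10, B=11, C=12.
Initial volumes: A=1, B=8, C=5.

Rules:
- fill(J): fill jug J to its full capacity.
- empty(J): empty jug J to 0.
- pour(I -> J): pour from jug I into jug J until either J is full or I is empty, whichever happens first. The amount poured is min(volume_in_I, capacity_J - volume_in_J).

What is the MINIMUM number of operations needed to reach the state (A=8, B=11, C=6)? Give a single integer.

Answer: 3

Derivation:
BFS from (A=1, B=8, C=5). One shortest path:
  1. pour(A -> C) -> (A=0 B=8 C=6)
  2. pour(B -> A) -> (A=8 B=0 C=6)
  3. fill(B) -> (A=8 B=11 C=6)
Reached target in 3 moves.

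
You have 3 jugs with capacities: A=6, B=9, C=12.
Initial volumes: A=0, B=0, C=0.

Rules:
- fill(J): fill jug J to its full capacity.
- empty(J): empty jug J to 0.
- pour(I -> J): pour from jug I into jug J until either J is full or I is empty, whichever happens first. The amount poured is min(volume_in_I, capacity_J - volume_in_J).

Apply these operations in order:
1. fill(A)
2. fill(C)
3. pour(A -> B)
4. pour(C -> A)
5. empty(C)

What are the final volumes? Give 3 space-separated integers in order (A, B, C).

Step 1: fill(A) -> (A=6 B=0 C=0)
Step 2: fill(C) -> (A=6 B=0 C=12)
Step 3: pour(A -> B) -> (A=0 B=6 C=12)
Step 4: pour(C -> A) -> (A=6 B=6 C=6)
Step 5: empty(C) -> (A=6 B=6 C=0)

Answer: 6 6 0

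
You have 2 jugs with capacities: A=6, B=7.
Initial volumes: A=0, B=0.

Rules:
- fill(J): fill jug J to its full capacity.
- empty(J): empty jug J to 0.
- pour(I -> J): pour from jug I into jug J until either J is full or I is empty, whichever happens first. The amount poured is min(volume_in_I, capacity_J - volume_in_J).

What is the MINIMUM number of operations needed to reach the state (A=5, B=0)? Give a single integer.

Answer: 5

Derivation:
BFS from (A=0, B=0). One shortest path:
  1. fill(A) -> (A=6 B=0)
  2. pour(A -> B) -> (A=0 B=6)
  3. fill(A) -> (A=6 B=6)
  4. pour(A -> B) -> (A=5 B=7)
  5. empty(B) -> (A=5 B=0)
Reached target in 5 moves.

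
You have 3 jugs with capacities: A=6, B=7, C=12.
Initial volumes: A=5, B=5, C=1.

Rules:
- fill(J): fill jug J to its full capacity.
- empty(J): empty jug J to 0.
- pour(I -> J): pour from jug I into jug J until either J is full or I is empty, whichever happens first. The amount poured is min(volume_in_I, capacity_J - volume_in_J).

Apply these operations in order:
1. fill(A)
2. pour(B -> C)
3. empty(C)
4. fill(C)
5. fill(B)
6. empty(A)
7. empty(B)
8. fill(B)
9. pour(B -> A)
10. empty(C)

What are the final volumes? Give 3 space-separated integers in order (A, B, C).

Answer: 6 1 0

Derivation:
Step 1: fill(A) -> (A=6 B=5 C=1)
Step 2: pour(B -> C) -> (A=6 B=0 C=6)
Step 3: empty(C) -> (A=6 B=0 C=0)
Step 4: fill(C) -> (A=6 B=0 C=12)
Step 5: fill(B) -> (A=6 B=7 C=12)
Step 6: empty(A) -> (A=0 B=7 C=12)
Step 7: empty(B) -> (A=0 B=0 C=12)
Step 8: fill(B) -> (A=0 B=7 C=12)
Step 9: pour(B -> A) -> (A=6 B=1 C=12)
Step 10: empty(C) -> (A=6 B=1 C=0)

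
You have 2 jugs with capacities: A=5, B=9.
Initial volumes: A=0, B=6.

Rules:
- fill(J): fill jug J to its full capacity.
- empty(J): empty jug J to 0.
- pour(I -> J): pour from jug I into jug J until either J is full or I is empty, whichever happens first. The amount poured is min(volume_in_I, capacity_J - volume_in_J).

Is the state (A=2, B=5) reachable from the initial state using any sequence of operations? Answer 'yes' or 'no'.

BFS explored all 28 reachable states.
Reachable set includes: (0,0), (0,1), (0,2), (0,3), (0,4), (0,5), (0,6), (0,7), (0,8), (0,9), (1,0), (1,9) ...
Target (A=2, B=5) not in reachable set → no.

Answer: no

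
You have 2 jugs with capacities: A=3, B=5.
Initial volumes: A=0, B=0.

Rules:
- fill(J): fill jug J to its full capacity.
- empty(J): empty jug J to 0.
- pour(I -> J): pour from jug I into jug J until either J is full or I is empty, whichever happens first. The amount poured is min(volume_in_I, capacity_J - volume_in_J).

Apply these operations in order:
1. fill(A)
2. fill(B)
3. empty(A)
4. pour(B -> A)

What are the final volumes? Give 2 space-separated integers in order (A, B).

Answer: 3 2

Derivation:
Step 1: fill(A) -> (A=3 B=0)
Step 2: fill(B) -> (A=3 B=5)
Step 3: empty(A) -> (A=0 B=5)
Step 4: pour(B -> A) -> (A=3 B=2)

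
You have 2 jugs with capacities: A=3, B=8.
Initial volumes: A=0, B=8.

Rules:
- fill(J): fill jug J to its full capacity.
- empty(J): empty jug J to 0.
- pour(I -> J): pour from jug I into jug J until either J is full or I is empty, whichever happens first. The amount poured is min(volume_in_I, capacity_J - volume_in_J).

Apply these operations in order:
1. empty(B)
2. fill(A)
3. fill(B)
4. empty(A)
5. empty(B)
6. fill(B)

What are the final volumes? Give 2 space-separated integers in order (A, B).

Step 1: empty(B) -> (A=0 B=0)
Step 2: fill(A) -> (A=3 B=0)
Step 3: fill(B) -> (A=3 B=8)
Step 4: empty(A) -> (A=0 B=8)
Step 5: empty(B) -> (A=0 B=0)
Step 6: fill(B) -> (A=0 B=8)

Answer: 0 8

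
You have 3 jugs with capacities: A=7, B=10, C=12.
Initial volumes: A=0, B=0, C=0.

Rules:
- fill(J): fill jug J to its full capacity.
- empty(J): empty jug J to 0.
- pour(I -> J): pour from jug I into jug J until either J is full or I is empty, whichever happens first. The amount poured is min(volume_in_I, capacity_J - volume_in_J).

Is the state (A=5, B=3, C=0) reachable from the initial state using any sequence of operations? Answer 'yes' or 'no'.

BFS from (A=0, B=0, C=0):
  1. fill(B) -> (A=0 B=10 C=0)
  2. pour(B -> C) -> (A=0 B=0 C=10)
  3. fill(B) -> (A=0 B=10 C=10)
  4. pour(B -> A) -> (A=7 B=3 C=10)
  5. pour(A -> C) -> (A=5 B=3 C=12)
  6. empty(C) -> (A=5 B=3 C=0)
Target reached → yes.

Answer: yes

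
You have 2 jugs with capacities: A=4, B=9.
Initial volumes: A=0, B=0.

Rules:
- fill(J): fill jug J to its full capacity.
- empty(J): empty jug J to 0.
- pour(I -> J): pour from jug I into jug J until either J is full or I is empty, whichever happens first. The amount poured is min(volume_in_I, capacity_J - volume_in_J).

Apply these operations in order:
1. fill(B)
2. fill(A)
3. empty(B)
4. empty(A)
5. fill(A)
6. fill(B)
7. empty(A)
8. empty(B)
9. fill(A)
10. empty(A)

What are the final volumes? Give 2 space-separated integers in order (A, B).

Answer: 0 0

Derivation:
Step 1: fill(B) -> (A=0 B=9)
Step 2: fill(A) -> (A=4 B=9)
Step 3: empty(B) -> (A=4 B=0)
Step 4: empty(A) -> (A=0 B=0)
Step 5: fill(A) -> (A=4 B=0)
Step 6: fill(B) -> (A=4 B=9)
Step 7: empty(A) -> (A=0 B=9)
Step 8: empty(B) -> (A=0 B=0)
Step 9: fill(A) -> (A=4 B=0)
Step 10: empty(A) -> (A=0 B=0)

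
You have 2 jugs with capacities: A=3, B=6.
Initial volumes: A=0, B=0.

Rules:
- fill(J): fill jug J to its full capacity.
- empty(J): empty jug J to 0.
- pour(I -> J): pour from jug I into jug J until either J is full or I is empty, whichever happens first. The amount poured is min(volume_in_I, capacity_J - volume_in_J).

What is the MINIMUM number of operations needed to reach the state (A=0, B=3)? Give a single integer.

Answer: 2

Derivation:
BFS from (A=0, B=0). One shortest path:
  1. fill(A) -> (A=3 B=0)
  2. pour(A -> B) -> (A=0 B=3)
Reached target in 2 moves.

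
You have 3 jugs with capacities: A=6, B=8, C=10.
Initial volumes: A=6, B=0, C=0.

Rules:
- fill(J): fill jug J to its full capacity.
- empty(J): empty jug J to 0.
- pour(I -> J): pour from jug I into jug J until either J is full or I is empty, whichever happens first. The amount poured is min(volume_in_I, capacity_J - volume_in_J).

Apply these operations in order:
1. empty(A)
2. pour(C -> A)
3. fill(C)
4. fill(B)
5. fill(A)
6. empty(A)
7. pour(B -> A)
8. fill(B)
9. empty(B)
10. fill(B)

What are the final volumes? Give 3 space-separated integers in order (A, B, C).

Answer: 6 8 10

Derivation:
Step 1: empty(A) -> (A=0 B=0 C=0)
Step 2: pour(C -> A) -> (A=0 B=0 C=0)
Step 3: fill(C) -> (A=0 B=0 C=10)
Step 4: fill(B) -> (A=0 B=8 C=10)
Step 5: fill(A) -> (A=6 B=8 C=10)
Step 6: empty(A) -> (A=0 B=8 C=10)
Step 7: pour(B -> A) -> (A=6 B=2 C=10)
Step 8: fill(B) -> (A=6 B=8 C=10)
Step 9: empty(B) -> (A=6 B=0 C=10)
Step 10: fill(B) -> (A=6 B=8 C=10)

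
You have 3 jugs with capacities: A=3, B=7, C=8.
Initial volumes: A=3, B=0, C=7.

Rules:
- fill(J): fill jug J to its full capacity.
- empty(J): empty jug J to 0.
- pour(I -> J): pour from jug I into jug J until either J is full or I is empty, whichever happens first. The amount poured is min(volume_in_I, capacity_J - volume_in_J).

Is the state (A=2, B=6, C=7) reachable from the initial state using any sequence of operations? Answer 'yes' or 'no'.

BFS explored all 204 reachable states.
Reachable set includes: (0,0,0), (0,0,1), (0,0,2), (0,0,3), (0,0,4), (0,0,5), (0,0,6), (0,0,7), (0,0,8), (0,1,0), (0,1,1), (0,1,2) ...
Target (A=2, B=6, C=7) not in reachable set → no.

Answer: no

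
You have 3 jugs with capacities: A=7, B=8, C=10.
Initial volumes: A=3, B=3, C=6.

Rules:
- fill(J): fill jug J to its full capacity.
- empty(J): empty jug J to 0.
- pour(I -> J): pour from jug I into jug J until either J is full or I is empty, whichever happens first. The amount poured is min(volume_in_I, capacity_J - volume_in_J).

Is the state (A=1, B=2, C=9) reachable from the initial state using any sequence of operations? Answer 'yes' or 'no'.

BFS explored all 415 reachable states.
Reachable set includes: (0,0,0), (0,0,1), (0,0,2), (0,0,3), (0,0,4), (0,0,5), (0,0,6), (0,0,7), (0,0,8), (0,0,9), (0,0,10), (0,1,0) ...
Target (A=1, B=2, C=9) not in reachable set → no.

Answer: no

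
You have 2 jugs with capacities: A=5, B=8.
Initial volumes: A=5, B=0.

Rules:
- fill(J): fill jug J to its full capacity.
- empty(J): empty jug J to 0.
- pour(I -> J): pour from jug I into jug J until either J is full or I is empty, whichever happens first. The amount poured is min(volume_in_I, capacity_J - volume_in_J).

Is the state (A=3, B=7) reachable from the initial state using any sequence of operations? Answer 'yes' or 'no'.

BFS explored all 26 reachable states.
Reachable set includes: (0,0), (0,1), (0,2), (0,3), (0,4), (0,5), (0,6), (0,7), (0,8), (1,0), (1,8), (2,0) ...
Target (A=3, B=7) not in reachable set → no.

Answer: no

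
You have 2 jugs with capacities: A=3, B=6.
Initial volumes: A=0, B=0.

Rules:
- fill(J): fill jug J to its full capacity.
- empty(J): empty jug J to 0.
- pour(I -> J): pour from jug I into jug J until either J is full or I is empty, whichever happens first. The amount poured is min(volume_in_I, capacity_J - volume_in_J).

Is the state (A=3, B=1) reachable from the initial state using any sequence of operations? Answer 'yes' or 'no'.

Answer: no

Derivation:
BFS explored all 6 reachable states.
Reachable set includes: (0,0), (0,3), (0,6), (3,0), (3,3), (3,6)
Target (A=3, B=1) not in reachable set → no.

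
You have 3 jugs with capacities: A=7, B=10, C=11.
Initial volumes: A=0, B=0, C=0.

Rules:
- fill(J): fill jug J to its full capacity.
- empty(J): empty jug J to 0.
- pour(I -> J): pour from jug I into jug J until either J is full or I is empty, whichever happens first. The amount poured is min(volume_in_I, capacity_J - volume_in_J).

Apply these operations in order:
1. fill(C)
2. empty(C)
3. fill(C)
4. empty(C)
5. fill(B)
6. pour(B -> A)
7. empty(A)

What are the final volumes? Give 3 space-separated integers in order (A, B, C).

Step 1: fill(C) -> (A=0 B=0 C=11)
Step 2: empty(C) -> (A=0 B=0 C=0)
Step 3: fill(C) -> (A=0 B=0 C=11)
Step 4: empty(C) -> (A=0 B=0 C=0)
Step 5: fill(B) -> (A=0 B=10 C=0)
Step 6: pour(B -> A) -> (A=7 B=3 C=0)
Step 7: empty(A) -> (A=0 B=3 C=0)

Answer: 0 3 0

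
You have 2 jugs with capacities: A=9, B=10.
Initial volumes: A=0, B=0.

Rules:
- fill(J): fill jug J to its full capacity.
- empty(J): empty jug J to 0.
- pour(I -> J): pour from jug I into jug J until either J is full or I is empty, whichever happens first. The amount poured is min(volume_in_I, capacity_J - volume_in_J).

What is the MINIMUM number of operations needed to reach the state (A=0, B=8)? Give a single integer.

Answer: 6

Derivation:
BFS from (A=0, B=0). One shortest path:
  1. fill(A) -> (A=9 B=0)
  2. pour(A -> B) -> (A=0 B=9)
  3. fill(A) -> (A=9 B=9)
  4. pour(A -> B) -> (A=8 B=10)
  5. empty(B) -> (A=8 B=0)
  6. pour(A -> B) -> (A=0 B=8)
Reached target in 6 moves.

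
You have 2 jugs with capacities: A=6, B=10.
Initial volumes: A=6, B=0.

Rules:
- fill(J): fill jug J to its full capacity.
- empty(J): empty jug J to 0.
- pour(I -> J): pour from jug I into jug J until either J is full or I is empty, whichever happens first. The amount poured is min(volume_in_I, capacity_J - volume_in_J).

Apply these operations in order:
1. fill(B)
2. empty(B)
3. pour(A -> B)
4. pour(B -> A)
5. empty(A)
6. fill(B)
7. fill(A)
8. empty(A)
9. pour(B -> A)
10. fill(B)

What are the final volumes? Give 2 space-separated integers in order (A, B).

Step 1: fill(B) -> (A=6 B=10)
Step 2: empty(B) -> (A=6 B=0)
Step 3: pour(A -> B) -> (A=0 B=6)
Step 4: pour(B -> A) -> (A=6 B=0)
Step 5: empty(A) -> (A=0 B=0)
Step 6: fill(B) -> (A=0 B=10)
Step 7: fill(A) -> (A=6 B=10)
Step 8: empty(A) -> (A=0 B=10)
Step 9: pour(B -> A) -> (A=6 B=4)
Step 10: fill(B) -> (A=6 B=10)

Answer: 6 10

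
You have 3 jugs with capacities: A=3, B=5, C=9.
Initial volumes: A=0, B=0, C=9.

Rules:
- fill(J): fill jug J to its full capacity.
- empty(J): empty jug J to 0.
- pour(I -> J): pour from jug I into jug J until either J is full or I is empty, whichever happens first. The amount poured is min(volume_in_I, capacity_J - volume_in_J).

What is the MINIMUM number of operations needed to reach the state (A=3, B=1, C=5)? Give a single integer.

Answer: 7

Derivation:
BFS from (A=0, B=0, C=9). One shortest path:
  1. pour(C -> A) -> (A=3 B=0 C=6)
  2. empty(A) -> (A=0 B=0 C=6)
  3. pour(C -> B) -> (A=0 B=5 C=1)
  4. pour(C -> A) -> (A=1 B=5 C=0)
  5. pour(B -> C) -> (A=1 B=0 C=5)
  6. pour(A -> B) -> (A=0 B=1 C=5)
  7. fill(A) -> (A=3 B=1 C=5)
Reached target in 7 moves.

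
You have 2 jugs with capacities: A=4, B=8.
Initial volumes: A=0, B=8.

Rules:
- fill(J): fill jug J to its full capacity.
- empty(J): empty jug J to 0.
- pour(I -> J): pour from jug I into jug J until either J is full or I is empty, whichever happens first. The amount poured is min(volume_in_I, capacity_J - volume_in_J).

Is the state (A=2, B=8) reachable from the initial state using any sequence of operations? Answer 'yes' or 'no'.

Answer: no

Derivation:
BFS explored all 6 reachable states.
Reachable set includes: (0,0), (0,4), (0,8), (4,0), (4,4), (4,8)
Target (A=2, B=8) not in reachable set → no.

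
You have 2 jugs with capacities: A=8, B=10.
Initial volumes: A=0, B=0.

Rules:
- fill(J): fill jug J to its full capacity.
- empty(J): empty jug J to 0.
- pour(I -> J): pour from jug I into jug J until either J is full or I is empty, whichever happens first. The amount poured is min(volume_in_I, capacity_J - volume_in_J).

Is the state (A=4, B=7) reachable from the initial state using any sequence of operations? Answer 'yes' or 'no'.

Answer: no

Derivation:
BFS explored all 18 reachable states.
Reachable set includes: (0,0), (0,2), (0,4), (0,6), (0,8), (0,10), (2,0), (2,10), (4,0), (4,10), (6,0), (6,10) ...
Target (A=4, B=7) not in reachable set → no.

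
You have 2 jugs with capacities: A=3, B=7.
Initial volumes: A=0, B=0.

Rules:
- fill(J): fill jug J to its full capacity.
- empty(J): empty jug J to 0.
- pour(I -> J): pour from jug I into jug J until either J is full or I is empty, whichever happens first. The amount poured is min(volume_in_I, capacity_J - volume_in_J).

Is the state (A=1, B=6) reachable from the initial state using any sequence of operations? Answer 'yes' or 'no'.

Answer: no

Derivation:
BFS explored all 20 reachable states.
Reachable set includes: (0,0), (0,1), (0,2), (0,3), (0,4), (0,5), (0,6), (0,7), (1,0), (1,7), (2,0), (2,7) ...
Target (A=1, B=6) not in reachable set → no.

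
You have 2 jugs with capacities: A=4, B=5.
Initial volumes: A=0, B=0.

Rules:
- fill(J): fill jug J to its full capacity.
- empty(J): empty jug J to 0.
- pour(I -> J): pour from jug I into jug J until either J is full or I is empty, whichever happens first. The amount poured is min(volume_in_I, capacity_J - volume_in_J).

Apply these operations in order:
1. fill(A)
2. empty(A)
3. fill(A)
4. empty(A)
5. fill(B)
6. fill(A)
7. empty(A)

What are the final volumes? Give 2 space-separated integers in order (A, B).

Step 1: fill(A) -> (A=4 B=0)
Step 2: empty(A) -> (A=0 B=0)
Step 3: fill(A) -> (A=4 B=0)
Step 4: empty(A) -> (A=0 B=0)
Step 5: fill(B) -> (A=0 B=5)
Step 6: fill(A) -> (A=4 B=5)
Step 7: empty(A) -> (A=0 B=5)

Answer: 0 5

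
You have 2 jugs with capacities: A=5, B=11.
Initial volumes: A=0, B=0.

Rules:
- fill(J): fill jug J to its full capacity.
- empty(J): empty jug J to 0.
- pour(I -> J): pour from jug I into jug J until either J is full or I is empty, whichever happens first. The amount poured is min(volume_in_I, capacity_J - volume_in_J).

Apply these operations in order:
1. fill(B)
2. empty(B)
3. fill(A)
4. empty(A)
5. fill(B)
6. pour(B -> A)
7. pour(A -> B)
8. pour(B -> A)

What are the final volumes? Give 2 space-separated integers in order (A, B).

Step 1: fill(B) -> (A=0 B=11)
Step 2: empty(B) -> (A=0 B=0)
Step 3: fill(A) -> (A=5 B=0)
Step 4: empty(A) -> (A=0 B=0)
Step 5: fill(B) -> (A=0 B=11)
Step 6: pour(B -> A) -> (A=5 B=6)
Step 7: pour(A -> B) -> (A=0 B=11)
Step 8: pour(B -> A) -> (A=5 B=6)

Answer: 5 6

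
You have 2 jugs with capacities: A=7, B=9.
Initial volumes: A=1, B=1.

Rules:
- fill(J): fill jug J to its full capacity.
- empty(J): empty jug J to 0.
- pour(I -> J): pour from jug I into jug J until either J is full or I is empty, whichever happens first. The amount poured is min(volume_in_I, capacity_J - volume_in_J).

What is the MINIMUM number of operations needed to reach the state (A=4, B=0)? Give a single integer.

Answer: 5

Derivation:
BFS from (A=1, B=1). One shortest path:
  1. pour(B -> A) -> (A=2 B=0)
  2. fill(B) -> (A=2 B=9)
  3. pour(B -> A) -> (A=7 B=4)
  4. empty(A) -> (A=0 B=4)
  5. pour(B -> A) -> (A=4 B=0)
Reached target in 5 moves.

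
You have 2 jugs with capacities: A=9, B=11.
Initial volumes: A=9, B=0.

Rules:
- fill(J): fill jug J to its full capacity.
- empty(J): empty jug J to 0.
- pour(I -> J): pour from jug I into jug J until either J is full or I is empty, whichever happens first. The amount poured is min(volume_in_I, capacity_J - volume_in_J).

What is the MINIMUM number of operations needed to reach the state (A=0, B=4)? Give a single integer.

BFS from (A=9, B=0). One shortest path:
  1. empty(A) -> (A=0 B=0)
  2. fill(B) -> (A=0 B=11)
  3. pour(B -> A) -> (A=9 B=2)
  4. empty(A) -> (A=0 B=2)
  5. pour(B -> A) -> (A=2 B=0)
  6. fill(B) -> (A=2 B=11)
  7. pour(B -> A) -> (A=9 B=4)
  8. empty(A) -> (A=0 B=4)
Reached target in 8 moves.

Answer: 8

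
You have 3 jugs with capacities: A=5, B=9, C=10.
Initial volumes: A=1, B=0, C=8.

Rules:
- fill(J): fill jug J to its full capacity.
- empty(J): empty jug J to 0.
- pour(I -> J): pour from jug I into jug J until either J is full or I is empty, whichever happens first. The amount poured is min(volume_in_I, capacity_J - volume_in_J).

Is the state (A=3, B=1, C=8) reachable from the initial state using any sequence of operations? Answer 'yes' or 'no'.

BFS explored all 372 reachable states.
Reachable set includes: (0,0,0), (0,0,1), (0,0,2), (0,0,3), (0,0,4), (0,0,5), (0,0,6), (0,0,7), (0,0,8), (0,0,9), (0,0,10), (0,1,0) ...
Target (A=3, B=1, C=8) not in reachable set → no.

Answer: no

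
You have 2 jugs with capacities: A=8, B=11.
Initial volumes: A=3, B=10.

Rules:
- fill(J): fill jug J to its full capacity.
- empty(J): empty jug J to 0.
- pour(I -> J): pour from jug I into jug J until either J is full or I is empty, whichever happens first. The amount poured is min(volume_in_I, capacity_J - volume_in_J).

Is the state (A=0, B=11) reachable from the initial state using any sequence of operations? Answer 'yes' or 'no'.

Answer: yes

Derivation:
BFS from (A=3, B=10):
  1. empty(A) -> (A=0 B=10)
  2. fill(B) -> (A=0 B=11)
Target reached → yes.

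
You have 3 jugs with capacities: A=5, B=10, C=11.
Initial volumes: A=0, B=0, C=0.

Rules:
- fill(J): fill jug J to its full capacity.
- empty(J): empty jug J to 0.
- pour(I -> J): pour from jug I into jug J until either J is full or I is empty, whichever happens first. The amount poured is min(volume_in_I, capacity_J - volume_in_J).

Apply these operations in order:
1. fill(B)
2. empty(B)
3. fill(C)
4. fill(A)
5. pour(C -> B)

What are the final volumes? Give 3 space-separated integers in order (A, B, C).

Answer: 5 10 1

Derivation:
Step 1: fill(B) -> (A=0 B=10 C=0)
Step 2: empty(B) -> (A=0 B=0 C=0)
Step 3: fill(C) -> (A=0 B=0 C=11)
Step 4: fill(A) -> (A=5 B=0 C=11)
Step 5: pour(C -> B) -> (A=5 B=10 C=1)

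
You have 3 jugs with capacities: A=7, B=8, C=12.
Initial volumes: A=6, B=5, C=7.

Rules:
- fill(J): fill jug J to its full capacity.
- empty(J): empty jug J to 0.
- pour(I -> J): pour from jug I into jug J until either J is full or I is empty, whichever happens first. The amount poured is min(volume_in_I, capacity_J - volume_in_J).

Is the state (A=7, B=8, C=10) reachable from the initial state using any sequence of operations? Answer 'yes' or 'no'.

BFS from (A=6, B=5, C=7):
  1. pour(A -> B) -> (A=3 B=8 C=7)
  2. pour(A -> C) -> (A=0 B=8 C=10)
  3. fill(A) -> (A=7 B=8 C=10)
Target reached → yes.

Answer: yes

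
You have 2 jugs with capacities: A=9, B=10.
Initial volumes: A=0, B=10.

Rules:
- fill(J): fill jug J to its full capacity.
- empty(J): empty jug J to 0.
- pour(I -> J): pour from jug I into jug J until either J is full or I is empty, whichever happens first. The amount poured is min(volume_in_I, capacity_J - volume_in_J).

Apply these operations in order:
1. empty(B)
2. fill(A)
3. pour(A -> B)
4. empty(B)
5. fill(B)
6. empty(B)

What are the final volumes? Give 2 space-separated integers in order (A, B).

Step 1: empty(B) -> (A=0 B=0)
Step 2: fill(A) -> (A=9 B=0)
Step 3: pour(A -> B) -> (A=0 B=9)
Step 4: empty(B) -> (A=0 B=0)
Step 5: fill(B) -> (A=0 B=10)
Step 6: empty(B) -> (A=0 B=0)

Answer: 0 0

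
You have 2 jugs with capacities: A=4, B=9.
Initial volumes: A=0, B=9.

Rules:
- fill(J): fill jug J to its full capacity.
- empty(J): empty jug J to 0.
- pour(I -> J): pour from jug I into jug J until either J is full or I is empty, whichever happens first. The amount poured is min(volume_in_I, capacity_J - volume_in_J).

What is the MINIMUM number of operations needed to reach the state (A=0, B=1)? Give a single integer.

BFS from (A=0, B=9). One shortest path:
  1. pour(B -> A) -> (A=4 B=5)
  2. empty(A) -> (A=0 B=5)
  3. pour(B -> A) -> (A=4 B=1)
  4. empty(A) -> (A=0 B=1)
Reached target in 4 moves.

Answer: 4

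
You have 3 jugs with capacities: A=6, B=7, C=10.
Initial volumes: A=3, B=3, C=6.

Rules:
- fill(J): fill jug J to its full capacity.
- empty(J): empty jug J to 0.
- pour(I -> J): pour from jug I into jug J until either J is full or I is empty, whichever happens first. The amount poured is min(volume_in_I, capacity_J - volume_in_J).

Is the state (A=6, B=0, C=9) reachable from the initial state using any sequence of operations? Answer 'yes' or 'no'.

BFS from (A=3, B=3, C=6):
  1. fill(A) -> (A=6 B=3 C=6)
  2. pour(B -> C) -> (A=6 B=0 C=9)
Target reached → yes.

Answer: yes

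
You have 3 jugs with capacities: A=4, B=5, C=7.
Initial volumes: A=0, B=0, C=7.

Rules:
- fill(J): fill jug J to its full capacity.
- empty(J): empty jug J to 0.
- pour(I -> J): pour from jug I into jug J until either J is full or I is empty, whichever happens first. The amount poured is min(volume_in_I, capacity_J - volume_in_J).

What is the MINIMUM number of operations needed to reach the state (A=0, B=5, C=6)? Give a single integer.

BFS from (A=0, B=0, C=7). One shortest path:
  1. fill(A) -> (A=4 B=0 C=7)
  2. pour(A -> B) -> (A=0 B=4 C=7)
  3. pour(C -> B) -> (A=0 B=5 C=6)
Reached target in 3 moves.

Answer: 3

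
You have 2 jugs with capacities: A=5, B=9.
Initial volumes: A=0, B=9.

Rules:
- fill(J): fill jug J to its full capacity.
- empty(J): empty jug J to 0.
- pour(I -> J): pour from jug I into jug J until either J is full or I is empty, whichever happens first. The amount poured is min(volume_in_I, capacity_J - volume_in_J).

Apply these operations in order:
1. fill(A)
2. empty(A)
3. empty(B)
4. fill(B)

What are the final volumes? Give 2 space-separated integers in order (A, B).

Step 1: fill(A) -> (A=5 B=9)
Step 2: empty(A) -> (A=0 B=9)
Step 3: empty(B) -> (A=0 B=0)
Step 4: fill(B) -> (A=0 B=9)

Answer: 0 9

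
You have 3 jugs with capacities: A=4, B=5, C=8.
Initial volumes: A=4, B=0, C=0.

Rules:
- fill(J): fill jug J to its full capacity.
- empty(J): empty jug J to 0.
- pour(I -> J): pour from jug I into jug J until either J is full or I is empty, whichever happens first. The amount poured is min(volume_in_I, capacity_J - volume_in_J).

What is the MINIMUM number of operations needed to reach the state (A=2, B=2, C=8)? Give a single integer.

BFS from (A=4, B=0, C=0). One shortest path:
  1. fill(C) -> (A=4 B=0 C=8)
  2. pour(C -> B) -> (A=4 B=5 C=3)
  3. empty(B) -> (A=4 B=0 C=3)
  4. pour(C -> B) -> (A=4 B=3 C=0)
  5. pour(A -> B) -> (A=2 B=5 C=0)
  6. pour(B -> C) -> (A=2 B=0 C=5)
  7. fill(B) -> (A=2 B=5 C=5)
  8. pour(B -> C) -> (A=2 B=2 C=8)
Reached target in 8 moves.

Answer: 8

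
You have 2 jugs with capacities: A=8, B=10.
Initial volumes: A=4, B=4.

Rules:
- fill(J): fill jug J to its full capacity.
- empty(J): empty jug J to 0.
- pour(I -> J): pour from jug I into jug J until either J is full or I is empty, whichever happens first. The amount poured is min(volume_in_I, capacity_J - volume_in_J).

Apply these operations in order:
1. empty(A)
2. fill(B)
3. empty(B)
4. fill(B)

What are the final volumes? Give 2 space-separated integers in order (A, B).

Answer: 0 10

Derivation:
Step 1: empty(A) -> (A=0 B=4)
Step 2: fill(B) -> (A=0 B=10)
Step 3: empty(B) -> (A=0 B=0)
Step 4: fill(B) -> (A=0 B=10)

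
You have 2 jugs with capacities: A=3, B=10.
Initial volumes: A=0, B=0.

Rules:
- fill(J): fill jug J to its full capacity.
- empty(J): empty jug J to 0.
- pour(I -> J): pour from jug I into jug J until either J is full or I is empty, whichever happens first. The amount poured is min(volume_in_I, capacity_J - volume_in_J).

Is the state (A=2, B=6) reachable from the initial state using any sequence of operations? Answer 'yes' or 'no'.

Answer: no

Derivation:
BFS explored all 26 reachable states.
Reachable set includes: (0,0), (0,1), (0,2), (0,3), (0,4), (0,5), (0,6), (0,7), (0,8), (0,9), (0,10), (1,0) ...
Target (A=2, B=6) not in reachable set → no.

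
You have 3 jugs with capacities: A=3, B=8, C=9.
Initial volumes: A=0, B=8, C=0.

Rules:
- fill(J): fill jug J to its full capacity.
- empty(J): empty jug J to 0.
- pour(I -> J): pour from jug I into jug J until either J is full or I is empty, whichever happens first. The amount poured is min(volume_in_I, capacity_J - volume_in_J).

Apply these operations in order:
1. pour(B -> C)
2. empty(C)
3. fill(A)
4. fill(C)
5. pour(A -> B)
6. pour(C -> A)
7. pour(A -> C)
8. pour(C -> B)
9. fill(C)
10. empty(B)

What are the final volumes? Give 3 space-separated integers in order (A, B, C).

Answer: 0 0 9

Derivation:
Step 1: pour(B -> C) -> (A=0 B=0 C=8)
Step 2: empty(C) -> (A=0 B=0 C=0)
Step 3: fill(A) -> (A=3 B=0 C=0)
Step 4: fill(C) -> (A=3 B=0 C=9)
Step 5: pour(A -> B) -> (A=0 B=3 C=9)
Step 6: pour(C -> A) -> (A=3 B=3 C=6)
Step 7: pour(A -> C) -> (A=0 B=3 C=9)
Step 8: pour(C -> B) -> (A=0 B=8 C=4)
Step 9: fill(C) -> (A=0 B=8 C=9)
Step 10: empty(B) -> (A=0 B=0 C=9)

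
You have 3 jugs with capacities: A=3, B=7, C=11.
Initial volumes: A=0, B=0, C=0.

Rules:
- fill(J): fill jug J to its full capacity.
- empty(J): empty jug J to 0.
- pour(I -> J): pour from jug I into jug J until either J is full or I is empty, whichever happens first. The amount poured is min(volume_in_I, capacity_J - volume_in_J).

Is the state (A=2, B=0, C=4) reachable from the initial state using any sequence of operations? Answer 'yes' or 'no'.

Answer: yes

Derivation:
BFS from (A=0, B=0, C=0):
  1. fill(A) -> (A=3 B=0 C=0)
  2. fill(B) -> (A=3 B=7 C=0)
  3. pour(A -> C) -> (A=0 B=7 C=3)
  4. fill(A) -> (A=3 B=7 C=3)
  5. pour(B -> C) -> (A=3 B=0 C=10)
  6. pour(A -> C) -> (A=2 B=0 C=11)
  7. pour(C -> B) -> (A=2 B=7 C=4)
  8. empty(B) -> (A=2 B=0 C=4)
Target reached → yes.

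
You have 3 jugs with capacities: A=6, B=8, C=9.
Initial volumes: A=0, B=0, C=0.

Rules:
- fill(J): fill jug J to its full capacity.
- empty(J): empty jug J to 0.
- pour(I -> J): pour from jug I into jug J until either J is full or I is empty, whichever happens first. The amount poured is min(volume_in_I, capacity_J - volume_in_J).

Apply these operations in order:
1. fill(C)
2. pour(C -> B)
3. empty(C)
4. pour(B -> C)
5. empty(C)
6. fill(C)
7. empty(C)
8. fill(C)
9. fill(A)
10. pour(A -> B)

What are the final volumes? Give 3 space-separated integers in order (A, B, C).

Step 1: fill(C) -> (A=0 B=0 C=9)
Step 2: pour(C -> B) -> (A=0 B=8 C=1)
Step 3: empty(C) -> (A=0 B=8 C=0)
Step 4: pour(B -> C) -> (A=0 B=0 C=8)
Step 5: empty(C) -> (A=0 B=0 C=0)
Step 6: fill(C) -> (A=0 B=0 C=9)
Step 7: empty(C) -> (A=0 B=0 C=0)
Step 8: fill(C) -> (A=0 B=0 C=9)
Step 9: fill(A) -> (A=6 B=0 C=9)
Step 10: pour(A -> B) -> (A=0 B=6 C=9)

Answer: 0 6 9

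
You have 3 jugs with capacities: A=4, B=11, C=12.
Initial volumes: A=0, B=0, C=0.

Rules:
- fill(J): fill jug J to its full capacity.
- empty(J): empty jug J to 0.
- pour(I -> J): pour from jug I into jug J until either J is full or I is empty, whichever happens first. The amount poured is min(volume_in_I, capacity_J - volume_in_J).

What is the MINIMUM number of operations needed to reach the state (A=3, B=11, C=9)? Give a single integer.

BFS from (A=0, B=0, C=0). One shortest path:
  1. fill(C) -> (A=0 B=0 C=12)
  2. pour(C -> B) -> (A=0 B=11 C=1)
  3. pour(B -> A) -> (A=4 B=7 C=1)
  4. pour(A -> C) -> (A=0 B=7 C=5)
  5. pour(B -> A) -> (A=4 B=3 C=5)
  6. pour(A -> C) -> (A=0 B=3 C=9)
  7. pour(B -> A) -> (A=3 B=0 C=9)
  8. fill(B) -> (A=3 B=11 C=9)
Reached target in 8 moves.

Answer: 8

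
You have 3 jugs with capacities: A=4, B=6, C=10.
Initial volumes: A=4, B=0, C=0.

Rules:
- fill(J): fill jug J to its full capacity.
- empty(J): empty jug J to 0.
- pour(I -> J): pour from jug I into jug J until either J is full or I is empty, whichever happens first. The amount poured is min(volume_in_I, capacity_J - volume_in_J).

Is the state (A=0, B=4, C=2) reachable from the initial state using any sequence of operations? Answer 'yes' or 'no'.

BFS from (A=4, B=0, C=0):
  1. empty(A) -> (A=0 B=0 C=0)
  2. fill(B) -> (A=0 B=6 C=0)
  3. pour(B -> A) -> (A=4 B=2 C=0)
  4. pour(B -> C) -> (A=4 B=0 C=2)
  5. pour(A -> B) -> (A=0 B=4 C=2)
Target reached → yes.

Answer: yes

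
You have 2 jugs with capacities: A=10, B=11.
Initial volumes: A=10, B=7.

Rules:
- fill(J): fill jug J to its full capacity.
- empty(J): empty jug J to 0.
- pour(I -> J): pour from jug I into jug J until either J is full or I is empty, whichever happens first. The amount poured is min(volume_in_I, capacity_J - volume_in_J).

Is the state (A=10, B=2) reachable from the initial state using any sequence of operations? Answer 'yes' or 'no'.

BFS from (A=10, B=7):
  1. empty(A) -> (A=0 B=7)
  2. fill(B) -> (A=0 B=11)
  3. pour(B -> A) -> (A=10 B=1)
  4. empty(A) -> (A=0 B=1)
  5. pour(B -> A) -> (A=1 B=0)
  6. fill(B) -> (A=1 B=11)
  7. pour(B -> A) -> (A=10 B=2)
Target reached → yes.

Answer: yes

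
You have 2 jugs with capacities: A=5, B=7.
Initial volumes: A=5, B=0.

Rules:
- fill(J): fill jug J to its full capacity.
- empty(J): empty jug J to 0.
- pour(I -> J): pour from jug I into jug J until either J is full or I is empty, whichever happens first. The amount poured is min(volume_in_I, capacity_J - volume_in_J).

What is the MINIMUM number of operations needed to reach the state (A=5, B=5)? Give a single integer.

BFS from (A=5, B=0). One shortest path:
  1. pour(A -> B) -> (A=0 B=5)
  2. fill(A) -> (A=5 B=5)
Reached target in 2 moves.

Answer: 2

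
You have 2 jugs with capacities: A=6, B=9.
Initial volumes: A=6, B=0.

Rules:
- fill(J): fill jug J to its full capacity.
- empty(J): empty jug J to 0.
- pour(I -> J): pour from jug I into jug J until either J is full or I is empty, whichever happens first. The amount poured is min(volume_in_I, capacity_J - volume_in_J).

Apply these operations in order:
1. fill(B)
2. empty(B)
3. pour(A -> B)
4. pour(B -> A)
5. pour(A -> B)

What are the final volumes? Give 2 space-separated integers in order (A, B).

Answer: 0 6

Derivation:
Step 1: fill(B) -> (A=6 B=9)
Step 2: empty(B) -> (A=6 B=0)
Step 3: pour(A -> B) -> (A=0 B=6)
Step 4: pour(B -> A) -> (A=6 B=0)
Step 5: pour(A -> B) -> (A=0 B=6)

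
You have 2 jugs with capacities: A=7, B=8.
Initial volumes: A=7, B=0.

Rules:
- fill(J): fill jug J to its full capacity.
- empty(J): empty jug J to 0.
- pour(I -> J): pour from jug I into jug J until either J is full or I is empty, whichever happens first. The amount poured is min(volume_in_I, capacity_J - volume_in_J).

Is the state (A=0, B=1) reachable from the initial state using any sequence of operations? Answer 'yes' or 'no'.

BFS from (A=7, B=0):
  1. empty(A) -> (A=0 B=0)
  2. fill(B) -> (A=0 B=8)
  3. pour(B -> A) -> (A=7 B=1)
  4. empty(A) -> (A=0 B=1)
Target reached → yes.

Answer: yes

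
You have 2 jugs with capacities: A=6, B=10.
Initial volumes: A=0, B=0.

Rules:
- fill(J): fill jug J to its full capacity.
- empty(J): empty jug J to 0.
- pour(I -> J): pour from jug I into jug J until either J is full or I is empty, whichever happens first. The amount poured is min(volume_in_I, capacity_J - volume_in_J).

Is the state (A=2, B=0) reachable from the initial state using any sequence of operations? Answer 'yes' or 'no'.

BFS from (A=0, B=0):
  1. fill(A) -> (A=6 B=0)
  2. pour(A -> B) -> (A=0 B=6)
  3. fill(A) -> (A=6 B=6)
  4. pour(A -> B) -> (A=2 B=10)
  5. empty(B) -> (A=2 B=0)
Target reached → yes.

Answer: yes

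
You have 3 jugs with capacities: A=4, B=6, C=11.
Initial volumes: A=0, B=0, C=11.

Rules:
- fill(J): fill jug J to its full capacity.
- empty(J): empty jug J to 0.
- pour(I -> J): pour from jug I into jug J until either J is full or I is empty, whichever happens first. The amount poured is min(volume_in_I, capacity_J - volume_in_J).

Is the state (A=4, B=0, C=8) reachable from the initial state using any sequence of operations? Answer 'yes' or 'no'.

Answer: yes

Derivation:
BFS from (A=0, B=0, C=11):
  1. fill(A) -> (A=4 B=0 C=11)
  2. empty(C) -> (A=4 B=0 C=0)
  3. pour(A -> C) -> (A=0 B=0 C=4)
  4. fill(A) -> (A=4 B=0 C=4)
  5. pour(A -> C) -> (A=0 B=0 C=8)
  6. fill(A) -> (A=4 B=0 C=8)
Target reached → yes.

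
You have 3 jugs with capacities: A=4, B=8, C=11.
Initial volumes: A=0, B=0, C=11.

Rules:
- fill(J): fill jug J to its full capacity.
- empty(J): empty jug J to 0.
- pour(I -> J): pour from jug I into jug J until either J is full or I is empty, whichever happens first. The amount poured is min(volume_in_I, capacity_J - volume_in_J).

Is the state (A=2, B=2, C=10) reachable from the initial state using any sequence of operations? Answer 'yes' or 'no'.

Answer: no

Derivation:
BFS explored all 330 reachable states.
Reachable set includes: (0,0,0), (0,0,1), (0,0,2), (0,0,3), (0,0,4), (0,0,5), (0,0,6), (0,0,7), (0,0,8), (0,0,9), (0,0,10), (0,0,11) ...
Target (A=2, B=2, C=10) not in reachable set → no.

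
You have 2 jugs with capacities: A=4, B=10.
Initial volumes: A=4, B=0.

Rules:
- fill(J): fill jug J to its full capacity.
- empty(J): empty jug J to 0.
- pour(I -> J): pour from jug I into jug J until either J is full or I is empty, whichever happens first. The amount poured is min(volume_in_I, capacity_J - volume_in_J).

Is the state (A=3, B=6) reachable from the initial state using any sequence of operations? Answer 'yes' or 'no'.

BFS explored all 14 reachable states.
Reachable set includes: (0,0), (0,2), (0,4), (0,6), (0,8), (0,10), (2,0), (2,10), (4,0), (4,2), (4,4), (4,6) ...
Target (A=3, B=6) not in reachable set → no.

Answer: no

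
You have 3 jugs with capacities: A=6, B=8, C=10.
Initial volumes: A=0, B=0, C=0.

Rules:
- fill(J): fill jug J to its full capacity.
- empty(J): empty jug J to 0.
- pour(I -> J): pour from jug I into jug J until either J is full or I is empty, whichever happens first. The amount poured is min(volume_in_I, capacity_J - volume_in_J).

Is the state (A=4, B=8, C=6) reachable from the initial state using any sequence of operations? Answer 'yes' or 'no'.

BFS from (A=0, B=0, C=0):
  1. fill(A) -> (A=6 B=0 C=0)
  2. pour(A -> B) -> (A=0 B=6 C=0)
  3. fill(A) -> (A=6 B=6 C=0)
  4. pour(A -> C) -> (A=0 B=6 C=6)
  5. fill(A) -> (A=6 B=6 C=6)
  6. pour(A -> B) -> (A=4 B=8 C=6)
Target reached → yes.

Answer: yes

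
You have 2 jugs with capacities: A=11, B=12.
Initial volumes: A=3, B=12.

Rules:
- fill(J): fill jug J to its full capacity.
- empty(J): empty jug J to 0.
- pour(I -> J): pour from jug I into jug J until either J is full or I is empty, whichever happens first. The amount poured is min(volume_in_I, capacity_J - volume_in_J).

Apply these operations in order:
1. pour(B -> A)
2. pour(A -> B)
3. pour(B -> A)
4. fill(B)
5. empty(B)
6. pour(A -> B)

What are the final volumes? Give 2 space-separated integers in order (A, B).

Answer: 0 11

Derivation:
Step 1: pour(B -> A) -> (A=11 B=4)
Step 2: pour(A -> B) -> (A=3 B=12)
Step 3: pour(B -> A) -> (A=11 B=4)
Step 4: fill(B) -> (A=11 B=12)
Step 5: empty(B) -> (A=11 B=0)
Step 6: pour(A -> B) -> (A=0 B=11)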